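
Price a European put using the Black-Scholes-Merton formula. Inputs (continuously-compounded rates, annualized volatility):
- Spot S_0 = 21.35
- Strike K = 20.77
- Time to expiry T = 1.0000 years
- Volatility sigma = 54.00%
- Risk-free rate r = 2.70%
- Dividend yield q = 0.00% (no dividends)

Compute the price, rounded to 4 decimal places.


d1 = (ln(S/K) + (r - q + 0.5*sigma^2) * T) / (sigma * sqrt(T)) = 0.37100389
d2 = d1 - sigma * sqrt(T) = -0.16899611
exp(-rT) = 0.97336124; exp(-qT) = 1.00000000
P = K * exp(-rT) * N(-d2) - S_0 * exp(-qT) * N(-d1)
N(-d1) = 0.35531732; N(-d2) = 0.56710015
P = 20.7700 * 0.97336124 * 0.56710015 - 21.3500 * 1.00000000 * 0.35531732 = 3.8789

Answer: Price = 3.8789


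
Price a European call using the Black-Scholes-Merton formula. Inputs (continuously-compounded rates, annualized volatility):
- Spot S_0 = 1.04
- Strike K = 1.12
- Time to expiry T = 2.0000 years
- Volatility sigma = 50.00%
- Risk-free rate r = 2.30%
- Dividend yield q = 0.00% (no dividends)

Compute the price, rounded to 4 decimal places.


Answer: Price = 0.2769

Derivation:
d1 = (ln(S/K) + (r - q + 0.5*sigma^2) * T) / (sigma * sqrt(T)) = 0.31380272
d2 = d1 - sigma * sqrt(T) = -0.39330407
exp(-rT) = 0.95504196; exp(-qT) = 1.00000000
C = S_0 * exp(-qT) * N(d1) - K * exp(-rT) * N(d2)
N(d1) = 0.62316456; N(d2) = 0.34704746
C = 1.0400 * 1.00000000 * 0.62316456 - 1.1200 * 0.95504196 * 0.34704746 = 0.2769


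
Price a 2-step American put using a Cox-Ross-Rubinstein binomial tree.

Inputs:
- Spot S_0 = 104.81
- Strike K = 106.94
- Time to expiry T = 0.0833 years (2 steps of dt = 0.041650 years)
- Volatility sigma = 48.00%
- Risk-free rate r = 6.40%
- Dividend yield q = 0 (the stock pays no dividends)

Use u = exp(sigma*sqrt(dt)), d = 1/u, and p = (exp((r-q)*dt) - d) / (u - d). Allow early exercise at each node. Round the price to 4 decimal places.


Answer: Price = V(0,0) = 6.5978

Derivation:
dt = T/N = 0.041650
u = exp(sigma*sqrt(dt)) = 1.102919; d = 1/u = 0.906685
p = (exp((r-q)*dt) - d) / (u - d) = 0.489132
Discount per step: exp(-r*dt) = 0.997338
Stock lattice S(k, i) with i counting down-moves:
  k=0: S(0,0) = 104.8100
  k=1: S(1,0) = 115.5969; S(1,1) = 95.0297
  k=2: S(2,0) = 127.4940; S(2,1) = 104.8100; S(2,2) = 86.1620
Terminal payoffs V(N, i) = max(K - S_T, 0):
  V(2,0) = 0.000000; V(2,1) = 2.130000; V(2,2) = 20.778004
Backward induction: V(k, i) = exp(-r*dt) * [p * V(k+1, i) + (1-p) * V(k+1, i+1)]; then take max(V_cont, immediate exercise) for American.
  V(1,0) = exp(-r*dt) * [p*0.000000 + (1-p)*2.130000] = 1.085253; exercise = 0.000000; V(1,0) = max -> 1.085253
  V(1,1) = exp(-r*dt) * [p*2.130000 + (1-p)*20.778004] = 11.625647; exercise = 11.910327; V(1,1) = max -> 11.910327
  V(0,0) = exp(-r*dt) * [p*1.085253 + (1-p)*11.910327] = 6.597831; exercise = 2.130000; V(0,0) = max -> 6.597831


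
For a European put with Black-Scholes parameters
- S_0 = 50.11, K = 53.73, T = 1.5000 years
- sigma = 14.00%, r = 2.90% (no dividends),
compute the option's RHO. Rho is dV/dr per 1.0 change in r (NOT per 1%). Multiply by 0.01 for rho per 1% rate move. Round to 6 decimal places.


d1 = -0.0673663088; d2 = -0.2388305908
phi(d1) = 0.3980380628; exp(-qT) = 1.0000000000; exp(-rT) = 0.9574325541
N(-d2) = 0.5943815257
Rho = -K*T*exp(-rT)*N(-d2) = -53.7300 * 1.5000 * 0.9574325541 * 0.5943815257 = -45.865021

Answer: Rho = -45.865021


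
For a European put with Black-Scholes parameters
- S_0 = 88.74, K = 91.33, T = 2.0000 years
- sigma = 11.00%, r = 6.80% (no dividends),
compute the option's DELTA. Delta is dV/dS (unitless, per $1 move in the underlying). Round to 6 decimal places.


Answer: Delta = -0.221514

Derivation:
d1 = 0.7670914546; d2 = 0.6115279627
phi(d1) = 0.2972584897; exp(-qT) = 1.0000000000; exp(-rT) = 0.8728426325
N(-d1) = 0.2215135712
Delta = -exp(-qT) * N(-d1) = -1.0000000000 * 0.2215135712 = -0.221514


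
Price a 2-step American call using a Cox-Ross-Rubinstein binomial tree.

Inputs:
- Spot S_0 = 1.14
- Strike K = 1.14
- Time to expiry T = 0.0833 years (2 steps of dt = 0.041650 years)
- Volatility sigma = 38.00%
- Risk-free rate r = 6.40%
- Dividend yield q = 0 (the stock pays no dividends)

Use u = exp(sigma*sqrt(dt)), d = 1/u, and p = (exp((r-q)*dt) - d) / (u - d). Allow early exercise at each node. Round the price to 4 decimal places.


Answer: Price = V(0,0) = 0.0471

Derivation:
dt = T/N = 0.041650
u = exp(sigma*sqrt(dt)) = 1.080638; d = 1/u = 0.925379
p = (exp((r-q)*dt) - d) / (u - d) = 0.497813
Discount per step: exp(-r*dt) = 0.997338
Stock lattice S(k, i) with i counting down-moves:
  k=0: S(0,0) = 1.1400
  k=1: S(1,0) = 1.2319; S(1,1) = 1.0549
  k=2: S(2,0) = 1.3313; S(2,1) = 1.1400; S(2,2) = 0.9762
Terminal payoffs V(N, i) = max(S_T - K, 0):
  V(2,0) = 0.191268; V(2,1) = 0.000000; V(2,2) = 0.000000
Backward induction: V(k, i) = exp(-r*dt) * [p * V(k+1, i) + (1-p) * V(k+1, i+1)]; then take max(V_cont, immediate exercise) for American.
  V(1,0) = exp(-r*dt) * [p*0.191268 + (1-p)*0.000000] = 0.094962; exercise = 0.091927; V(1,0) = max -> 0.094962
  V(1,1) = exp(-r*dt) * [p*0.000000 + (1-p)*0.000000] = 0.000000; exercise = 0.000000; V(1,1) = max -> 0.000000
  V(0,0) = exp(-r*dt) * [p*0.094962 + (1-p)*0.000000] = 0.047148; exercise = 0.000000; V(0,0) = max -> 0.047148


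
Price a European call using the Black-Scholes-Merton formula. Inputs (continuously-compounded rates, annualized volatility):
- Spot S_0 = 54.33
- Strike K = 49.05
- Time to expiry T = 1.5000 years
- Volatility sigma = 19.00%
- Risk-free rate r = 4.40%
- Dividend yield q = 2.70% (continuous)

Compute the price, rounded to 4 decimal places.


Answer: Price = 8.3347

Derivation:
d1 = (ln(S/K) + (r - q + 0.5*sigma^2) * T) / (sigma * sqrt(T)) = 0.66527873
d2 = d1 - sigma * sqrt(T) = 0.43257720
exp(-rT) = 0.93613086; exp(-qT) = 0.96030916
C = S_0 * exp(-qT) * N(d1) - K * exp(-rT) * N(d2)
N(d1) = 0.74706388; N(d2) = 0.66733902
C = 54.3300 * 0.96030916 * 0.74706388 - 49.0500 * 0.93613086 * 0.66733902 = 8.3347


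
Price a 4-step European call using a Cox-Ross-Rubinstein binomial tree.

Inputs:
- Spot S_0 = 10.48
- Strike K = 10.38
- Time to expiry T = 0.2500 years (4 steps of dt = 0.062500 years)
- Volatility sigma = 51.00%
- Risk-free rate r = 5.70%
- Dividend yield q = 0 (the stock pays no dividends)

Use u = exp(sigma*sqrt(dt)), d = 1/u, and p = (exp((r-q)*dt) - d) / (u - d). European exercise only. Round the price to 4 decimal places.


Answer: Price = V(0,0) = 1.1331

Derivation:
dt = T/N = 0.062500
u = exp(sigma*sqrt(dt)) = 1.135985; d = 1/u = 0.880293
p = (exp((r-q)*dt) - d) / (u - d) = 0.482126
Discount per step: exp(-r*dt) = 0.996444
Stock lattice S(k, i) with i counting down-moves:
  k=0: S(0,0) = 10.4800
  k=1: S(1,0) = 11.9051; S(1,1) = 9.2255
  k=2: S(2,0) = 13.5240; S(2,1) = 10.4800; S(2,2) = 8.1211
  k=3: S(3,0) = 15.3631; S(3,1) = 11.9051; S(3,2) = 9.2255; S(3,3) = 7.1490
  k=4: S(4,0) = 17.4523; S(4,1) = 13.5240; S(4,2) = 10.4800; S(4,3) = 8.1211; S(4,4) = 6.2932
Terminal payoffs V(N, i) = max(S_T - K, 0):
  V(4,0) = 7.072252; V(4,1) = 3.144038; V(4,2) = 0.100000; V(4,3) = 0.000000; V(4,4) = 0.000000
Backward induction: V(k, i) = exp(-r*dt) * [p * V(k+1, i) + (1-p) * V(k+1, i+1)].
  V(3,0) = exp(-r*dt) * [p*7.072252 + (1-p)*3.144038] = 5.020015
  V(3,1) = exp(-r*dt) * [p*3.144038 + (1-p)*0.100000] = 1.562034
  V(3,2) = exp(-r*dt) * [p*0.100000 + (1-p)*0.000000] = 0.048041
  V(3,3) = exp(-r*dt) * [p*0.000000 + (1-p)*0.000000] = 0.000000
  V(2,0) = exp(-r*dt) * [p*5.020015 + (1-p)*1.562034] = 3.217732
  V(2,1) = exp(-r*dt) * [p*1.562034 + (1-p)*0.048041] = 0.775210
  V(2,2) = exp(-r*dt) * [p*0.048041 + (1-p)*0.000000] = 0.023079
  V(1,0) = exp(-r*dt) * [p*3.217732 + (1-p)*0.775210] = 1.945868
  V(1,1) = exp(-r*dt) * [p*0.775210 + (1-p)*0.023079] = 0.384329
  V(0,0) = exp(-r*dt) * [p*1.945868 + (1-p)*0.384329] = 1.133143


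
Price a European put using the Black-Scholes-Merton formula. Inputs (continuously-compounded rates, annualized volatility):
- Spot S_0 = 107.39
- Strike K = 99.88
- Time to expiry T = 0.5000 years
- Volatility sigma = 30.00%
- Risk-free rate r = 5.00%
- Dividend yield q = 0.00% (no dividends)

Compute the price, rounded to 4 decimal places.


d1 = (ln(S/K) + (r - q + 0.5*sigma^2) * T) / (sigma * sqrt(T)) = 0.56567412
d2 = d1 - sigma * sqrt(T) = 0.35354209
exp(-rT) = 0.97530991; exp(-qT) = 1.00000000
P = K * exp(-rT) * N(-d2) - S_0 * exp(-qT) * N(-d1)
N(-d1) = 0.28580766; N(-d2) = 0.36184104
P = 99.8800 * 0.97530991 * 0.36184104 - 107.3900 * 1.00000000 * 0.28580766 = 4.5555

Answer: Price = 4.5555


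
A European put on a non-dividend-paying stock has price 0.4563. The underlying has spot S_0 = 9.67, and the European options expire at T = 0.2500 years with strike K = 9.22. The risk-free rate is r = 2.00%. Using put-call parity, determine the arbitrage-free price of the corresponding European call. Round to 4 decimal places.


Put-call parity: C - P = S_0 * exp(-qT) - K * exp(-rT).
S_0 * exp(-qT) = 9.6700 * 1.00000000 = 9.67000000
K * exp(-rT) = 9.2200 * 0.99501248 = 9.17401506
C = P + S*exp(-qT) - K*exp(-rT)
C = 0.4563 + 9.67000000 - 9.17401506 = 0.9523

Answer: Call price = 0.9523


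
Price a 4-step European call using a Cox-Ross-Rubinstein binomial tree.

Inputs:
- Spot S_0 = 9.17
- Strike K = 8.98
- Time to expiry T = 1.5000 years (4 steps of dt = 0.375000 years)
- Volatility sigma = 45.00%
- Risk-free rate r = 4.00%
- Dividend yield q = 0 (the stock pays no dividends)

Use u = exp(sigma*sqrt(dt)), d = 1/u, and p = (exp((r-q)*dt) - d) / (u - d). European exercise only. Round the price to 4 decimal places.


Answer: Price = V(0,0) = 2.2061

Derivation:
dt = T/N = 0.375000
u = exp(sigma*sqrt(dt)) = 1.317278; d = 1/u = 0.759141
p = (exp((r-q)*dt) - d) / (u - d) = 0.458618
Discount per step: exp(-r*dt) = 0.985112
Stock lattice S(k, i) with i counting down-moves:
  k=0: S(0,0) = 9.1700
  k=1: S(1,0) = 12.0794; S(1,1) = 6.9613
  k=2: S(2,0) = 15.9120; S(2,1) = 9.1700; S(2,2) = 5.2846
  k=3: S(3,0) = 20.9605; S(3,1) = 12.0794; S(3,2) = 6.9613; S(3,3) = 4.0118
  k=4: S(4,0) = 27.6108; S(4,1) = 15.9120; S(4,2) = 9.1700; S(4,3) = 5.2846; S(4,4) = 3.0455
Terminal payoffs V(N, i) = max(S_T - K, 0):
  V(4,0) = 18.630818; V(4,1) = 6.931983; V(4,2) = 0.190000; V(4,3) = 0.000000; V(4,4) = 0.000000
Backward induction: V(k, i) = exp(-r*dt) * [p * V(k+1, i) + (1-p) * V(k+1, i+1)].
  V(3,0) = exp(-r*dt) * [p*18.630818 + (1-p)*6.931983] = 12.114202
  V(3,1) = exp(-r*dt) * [p*6.931983 + (1-p)*0.190000] = 3.233135
  V(3,2) = exp(-r*dt) * [p*0.190000 + (1-p)*0.000000] = 0.085840
  V(3,3) = exp(-r*dt) * [p*0.000000 + (1-p)*0.000000] = 0.000000
  V(2,0) = exp(-r*dt) * [p*12.114202 + (1-p)*3.233135] = 7.197382
  V(2,1) = exp(-r*dt) * [p*3.233135 + (1-p)*0.085840] = 1.506480
  V(2,2) = exp(-r*dt) * [p*0.085840 + (1-p)*0.000000] = 0.038782
  V(1,0) = exp(-r*dt) * [p*7.197382 + (1-p)*1.506480] = 4.055147
  V(1,1) = exp(-r*dt) * [p*1.506480 + (1-p)*0.038782] = 0.701297
  V(0,0) = exp(-r*dt) * [p*4.055147 + (1-p)*0.701297] = 2.206094


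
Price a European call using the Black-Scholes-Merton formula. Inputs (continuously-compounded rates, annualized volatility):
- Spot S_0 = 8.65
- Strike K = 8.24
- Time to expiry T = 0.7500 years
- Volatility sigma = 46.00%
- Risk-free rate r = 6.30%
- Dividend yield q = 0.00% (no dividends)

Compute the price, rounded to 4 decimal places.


Answer: Price = 1.7354

Derivation:
d1 = (ln(S/K) + (r - q + 0.5*sigma^2) * T) / (sigma * sqrt(T)) = 0.43968732
d2 = d1 - sigma * sqrt(T) = 0.04131563
exp(-rT) = 0.95384891; exp(-qT) = 1.00000000
C = S_0 * exp(-qT) * N(d1) - K * exp(-rT) * N(d2)
N(d1) = 0.66991820; N(d2) = 0.51647786
C = 8.6500 * 1.00000000 * 0.66991820 - 8.2400 * 0.95384891 * 0.51647786 = 1.7354


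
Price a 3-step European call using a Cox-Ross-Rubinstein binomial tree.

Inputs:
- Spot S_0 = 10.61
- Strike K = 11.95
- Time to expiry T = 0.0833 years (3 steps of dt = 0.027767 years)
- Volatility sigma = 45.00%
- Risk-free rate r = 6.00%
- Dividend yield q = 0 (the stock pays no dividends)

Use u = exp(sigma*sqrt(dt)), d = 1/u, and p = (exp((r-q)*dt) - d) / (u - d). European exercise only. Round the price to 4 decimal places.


dt = T/N = 0.027767
u = exp(sigma*sqrt(dt)) = 1.077868; d = 1/u = 0.927757
p = (exp((r-q)*dt) - d) / (u - d) = 0.492370
Discount per step: exp(-r*dt) = 0.998335
Stock lattice S(k, i) with i counting down-moves:
  k=0: S(0,0) = 10.6100
  k=1: S(1,0) = 11.4362; S(1,1) = 9.8435
  k=2: S(2,0) = 12.3267; S(2,1) = 10.6100; S(2,2) = 9.1324
  k=3: S(3,0) = 13.2865; S(3,1) = 11.4362; S(3,2) = 9.8435; S(3,3) = 8.4726
Terminal payoffs V(N, i) = max(S_T - K, 0):
  V(3,0) = 1.336546; V(3,1) = 0.000000; V(3,2) = 0.000000; V(3,3) = 0.000000
Backward induction: V(k, i) = exp(-r*dt) * [p * V(k+1, i) + (1-p) * V(k+1, i+1)].
  V(2,0) = exp(-r*dt) * [p*1.336546 + (1-p)*0.000000] = 0.656980
  V(2,1) = exp(-r*dt) * [p*0.000000 + (1-p)*0.000000] = 0.000000
  V(2,2) = exp(-r*dt) * [p*0.000000 + (1-p)*0.000000] = 0.000000
  V(1,0) = exp(-r*dt) * [p*0.656980 + (1-p)*0.000000] = 0.322939
  V(1,1) = exp(-r*dt) * [p*0.000000 + (1-p)*0.000000] = 0.000000
  V(0,0) = exp(-r*dt) * [p*0.322939 + (1-p)*0.000000] = 0.158741

Answer: Price = V(0,0) = 0.1587


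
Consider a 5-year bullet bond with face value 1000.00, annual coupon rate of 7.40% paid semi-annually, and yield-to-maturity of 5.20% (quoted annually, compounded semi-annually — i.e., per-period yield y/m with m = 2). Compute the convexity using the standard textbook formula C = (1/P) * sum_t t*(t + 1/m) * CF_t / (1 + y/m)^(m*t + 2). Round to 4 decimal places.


Answer: Convexity = 21.3396

Derivation:
Coupon per period c = face * coupon_rate / m = 37.000000
Periods per year m = 2; per-period yield y/m = 0.026000
Number of cashflows N = 10
Cashflows (t years, CF_t, discount factor 1/(1+y/m)^(m*t), PV):
  t = 0.5000: CF_t = 37.000000, DF = 0.974659, PV = 36.062378
  t = 1.0000: CF_t = 37.000000, DF = 0.949960, PV = 35.148517
  t = 1.5000: CF_t = 37.000000, DF = 0.925887, PV = 34.257814
  t = 2.0000: CF_t = 37.000000, DF = 0.902424, PV = 33.389682
  t = 2.5000: CF_t = 37.000000, DF = 0.879555, PV = 32.543550
  t = 3.0000: CF_t = 37.000000, DF = 0.857266, PV = 31.718859
  t = 3.5000: CF_t = 37.000000, DF = 0.835542, PV = 30.915067
  t = 4.0000: CF_t = 37.000000, DF = 0.814369, PV = 30.131645
  t = 4.5000: CF_t = 37.000000, DF = 0.793732, PV = 29.368075
  t = 5.0000: CF_t = 1037.000000, DF = 0.773618, PV = 802.241545
Price P = sum_t PV_t = 1095.777131
Convexity numerator sum_t t*(t + 1/m) * CF_t / (1+y/m)^(m*t + 2):
  t = 0.5000: term = 17.128907
  t = 1.0000: term = 50.084523
  t = 1.5000: term = 97.630649
  t = 2.0000: term = 158.594296
  t = 2.5000: term = 231.863006
  t = 3.0000: term = 316.382269
  t = 3.5000: term = 411.153047
  t = 4.0000: term = 515.229382
  t = 4.5000: term = 627.716108
  t = 5.0000: term = 20957.675947
Convexity = (1/P) * sum = 23383.458134 / 1095.777131 = 21.339611


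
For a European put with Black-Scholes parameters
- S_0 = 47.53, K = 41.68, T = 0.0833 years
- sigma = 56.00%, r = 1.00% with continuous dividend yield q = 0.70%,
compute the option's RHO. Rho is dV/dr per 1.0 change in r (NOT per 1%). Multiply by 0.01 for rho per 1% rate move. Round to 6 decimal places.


Answer: Rho = -0.803685

Derivation:
d1 = 0.8949752231; d2 = 0.7333494826
phi(d1) = 0.2672879177; exp(-qT) = 0.9994170700; exp(-rT) = 0.9991673468
N(-d2) = 0.2316726510
Rho = -K*T*exp(-rT)*N(-d2) = -41.6800 * 0.0833 * 0.9991673468 * 0.2316726510 = -0.803685


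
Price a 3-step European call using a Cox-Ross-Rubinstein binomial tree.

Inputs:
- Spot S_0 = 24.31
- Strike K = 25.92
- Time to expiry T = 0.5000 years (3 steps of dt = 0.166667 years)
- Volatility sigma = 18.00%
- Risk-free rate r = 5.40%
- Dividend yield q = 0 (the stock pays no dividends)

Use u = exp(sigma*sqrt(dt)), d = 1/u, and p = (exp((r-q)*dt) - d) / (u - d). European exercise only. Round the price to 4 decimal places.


dt = T/N = 0.166667
u = exp(sigma*sqrt(dt)) = 1.076252; d = 1/u = 0.929150
p = (exp((r-q)*dt) - d) / (u - d) = 0.543095
Discount per step: exp(-r*dt) = 0.991040
Stock lattice S(k, i) with i counting down-moves:
  k=0: S(0,0) = 24.3100
  k=1: S(1,0) = 26.1637; S(1,1) = 22.5876
  k=2: S(2,0) = 28.1587; S(2,1) = 24.3100; S(2,2) = 20.9873
  k=3: S(3,0) = 30.3059; S(3,1) = 26.1637; S(3,2) = 22.5876; S(3,3) = 19.5004
Terminal payoffs V(N, i) = max(S_T - K, 0):
  V(3,0) = 4.385883; V(3,1) = 0.243688; V(3,2) = 0.000000; V(3,3) = 0.000000
Backward induction: V(k, i) = exp(-r*dt) * [p * V(k+1, i) + (1-p) * V(k+1, i+1)].
  V(2,0) = exp(-r*dt) * [p*4.385883 + (1-p)*0.243688] = 2.470956
  V(2,1) = exp(-r*dt) * [p*0.243688 + (1-p)*0.000000] = 0.131160
  V(2,2) = exp(-r*dt) * [p*0.000000 + (1-p)*0.000000] = 0.000000
  V(1,0) = exp(-r*dt) * [p*2.470956 + (1-p)*0.131160] = 1.389332
  V(1,1) = exp(-r*dt) * [p*0.131160 + (1-p)*0.000000] = 0.070594
  V(0,0) = exp(-r*dt) * [p*1.389332 + (1-p)*0.070594] = 0.779745

Answer: Price = V(0,0) = 0.7797


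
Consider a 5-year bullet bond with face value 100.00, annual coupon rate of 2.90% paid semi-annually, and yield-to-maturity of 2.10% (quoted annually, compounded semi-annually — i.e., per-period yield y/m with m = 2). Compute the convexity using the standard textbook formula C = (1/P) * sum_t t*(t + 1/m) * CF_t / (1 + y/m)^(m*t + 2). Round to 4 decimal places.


Coupon per period c = face * coupon_rate / m = 1.450000
Periods per year m = 2; per-period yield y/m = 0.010500
Number of cashflows N = 10
Cashflows (t years, CF_t, discount factor 1/(1+y/m)^(m*t), PV):
  t = 0.5000: CF_t = 1.450000, DF = 0.989609, PV = 1.434933
  t = 1.0000: CF_t = 1.450000, DF = 0.979326, PV = 1.420023
  t = 1.5000: CF_t = 1.450000, DF = 0.969150, PV = 1.405268
  t = 2.0000: CF_t = 1.450000, DF = 0.959080, PV = 1.390666
  t = 2.5000: CF_t = 1.450000, DF = 0.949114, PV = 1.376215
  t = 3.0000: CF_t = 1.450000, DF = 0.939252, PV = 1.361915
  t = 3.5000: CF_t = 1.450000, DF = 0.929492, PV = 1.347764
  t = 4.0000: CF_t = 1.450000, DF = 0.919834, PV = 1.333759
  t = 4.5000: CF_t = 1.450000, DF = 0.910276, PV = 1.319900
  t = 5.0000: CF_t = 101.450000, DF = 0.900818, PV = 91.387937
Price P = sum_t PV_t = 103.778380
Convexity numerator sum_t t*(t + 1/m) * CF_t / (1+y/m)^(m*t + 2):
  t = 0.5000: term = 0.702634
  t = 1.0000: term = 2.085998
  t = 1.5000: term = 4.128646
  t = 2.0000: term = 6.809576
  t = 2.5000: term = 10.108228
  t = 3.0000: term = 14.004473
  t = 3.5000: term = 18.478605
  t = 4.0000: term = 23.511337
  t = 4.5000: term = 29.083792
  t = 5.0000: term = 2461.211474
Convexity = (1/P) * sum = 2570.124763 / 103.778380 = 24.765512

Answer: Convexity = 24.7655


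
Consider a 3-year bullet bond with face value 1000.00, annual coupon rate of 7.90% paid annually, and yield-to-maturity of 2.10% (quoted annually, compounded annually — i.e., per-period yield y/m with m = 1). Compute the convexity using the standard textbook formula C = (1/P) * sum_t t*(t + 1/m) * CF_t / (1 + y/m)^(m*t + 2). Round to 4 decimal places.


Coupon per period c = face * coupon_rate / m = 79.000000
Periods per year m = 1; per-period yield y/m = 0.021000
Number of cashflows N = 3
Cashflows (t years, CF_t, discount factor 1/(1+y/m)^(m*t), PV):
  t = 1.0000: CF_t = 79.000000, DF = 0.979432, PV = 77.375122
  t = 2.0000: CF_t = 79.000000, DF = 0.959287, PV = 75.783665
  t = 3.0000: CF_t = 1079.000000, DF = 0.939556, PV = 1013.781165
Price P = sum_t PV_t = 1166.939953
Convexity numerator sum_t t*(t + 1/m) * CF_t / (1+y/m)^(m*t + 2):
  t = 1.0000: term = 148.449883
  t = 2.0000: term = 436.189667
  t = 3.0000: term = 11670.083953
Convexity = (1/P) * sum = 12254.723503 / 1166.939953 = 10.501589

Answer: Convexity = 10.5016


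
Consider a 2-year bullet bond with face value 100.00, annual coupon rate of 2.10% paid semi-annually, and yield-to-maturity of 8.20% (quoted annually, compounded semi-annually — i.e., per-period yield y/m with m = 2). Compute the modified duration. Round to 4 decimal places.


Answer: Modified duration = 1.8894

Derivation:
Coupon per period c = face * coupon_rate / m = 1.050000
Periods per year m = 2; per-period yield y/m = 0.041000
Number of cashflows N = 4
Cashflows (t years, CF_t, discount factor 1/(1+y/m)^(m*t), PV):
  t = 0.5000: CF_t = 1.050000, DF = 0.960615, PV = 1.008646
  t = 1.0000: CF_t = 1.050000, DF = 0.922781, PV = 0.968920
  t = 1.5000: CF_t = 1.050000, DF = 0.886437, PV = 0.930759
  t = 2.0000: CF_t = 101.050000, DF = 0.851524, PV = 86.046538
Price P = sum_t PV_t = 88.954862
First compute Macaulay numerator sum_t t * PV_t:
  t * PV_t at t = 0.5000: 0.504323
  t * PV_t at t = 1.0000: 0.968920
  t * PV_t at t = 1.5000: 1.396138
  t * PV_t at t = 2.0000: 172.093075
Macaulay duration D = 174.962456 / 88.954862 = 1.966868
Modified duration = D / (1 + y/m) = 1.966868 / (1 + 0.041000) = 1.889402


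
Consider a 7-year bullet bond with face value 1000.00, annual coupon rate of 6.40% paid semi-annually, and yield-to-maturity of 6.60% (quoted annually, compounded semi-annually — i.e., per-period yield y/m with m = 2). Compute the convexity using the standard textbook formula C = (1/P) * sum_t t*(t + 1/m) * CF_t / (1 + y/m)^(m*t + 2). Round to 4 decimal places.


Coupon per period c = face * coupon_rate / m = 32.000000
Periods per year m = 2; per-period yield y/m = 0.033000
Number of cashflows N = 14
Cashflows (t years, CF_t, discount factor 1/(1+y/m)^(m*t), PV):
  t = 0.5000: CF_t = 32.000000, DF = 0.968054, PV = 30.977735
  t = 1.0000: CF_t = 32.000000, DF = 0.937129, PV = 29.988127
  t = 1.5000: CF_t = 32.000000, DF = 0.907192, PV = 29.030132
  t = 2.0000: CF_t = 32.000000, DF = 0.878211, PV = 28.102742
  t = 2.5000: CF_t = 32.000000, DF = 0.850156, PV = 27.204977
  t = 3.0000: CF_t = 32.000000, DF = 0.822997, PV = 26.335893
  t = 3.5000: CF_t = 32.000000, DF = 0.796705, PV = 25.494572
  t = 4.0000: CF_t = 32.000000, DF = 0.771254, PV = 24.680128
  t = 4.5000: CF_t = 32.000000, DF = 0.746616, PV = 23.891702
  t = 5.0000: CF_t = 32.000000, DF = 0.722764, PV = 23.128462
  t = 5.5000: CF_t = 32.000000, DF = 0.699675, PV = 22.389606
  t = 6.0000: CF_t = 32.000000, DF = 0.677323, PV = 21.674352
  t = 6.5000: CF_t = 32.000000, DF = 0.655686, PV = 20.981948
  t = 7.0000: CF_t = 1032.000000, DF = 0.634739, PV = 655.051124
Price P = sum_t PV_t = 988.931499
Convexity numerator sum_t t*(t + 1/m) * CF_t / (1+y/m)^(m*t + 2):
  t = 0.5000: term = 14.515066
  t = 1.0000: term = 42.154113
  t = 1.5000: term = 81.614932
  t = 2.0000: term = 131.679465
  t = 2.5000: term = 191.209291
  t = 3.0000: term = 259.141343
  t = 3.5000: term = 334.483825
  t = 4.0000: term = 416.312325
  t = 4.5000: term = 503.766124
  t = 5.0000: term = 596.044677
  t = 5.5000: term = 692.404272
  t = 6.0000: term = 792.154847
  t = 6.5000: term = 894.656975
  t = 7.0000: term = 32228.037209
Convexity = (1/P) * sum = 37178.174463 / 988.931499 = 37.594287

Answer: Convexity = 37.5943


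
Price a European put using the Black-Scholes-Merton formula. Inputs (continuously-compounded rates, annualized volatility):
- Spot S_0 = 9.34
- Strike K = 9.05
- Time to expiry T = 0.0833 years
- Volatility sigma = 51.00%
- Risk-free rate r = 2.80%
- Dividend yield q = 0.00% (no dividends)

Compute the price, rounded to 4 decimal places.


d1 = (ln(S/K) + (r - q + 0.5*sigma^2) * T) / (sigma * sqrt(T)) = 0.30372702
d2 = d1 - sigma * sqrt(T) = 0.15653215
exp(-rT) = 0.99767032; exp(-qT) = 1.00000000
P = K * exp(-rT) * N(-d2) - S_0 * exp(-qT) * N(-d1)
N(-d1) = 0.38066794; N(-d2) = 0.43780679
P = 9.0500 * 0.99767032 * 0.43780679 - 9.3400 * 1.00000000 * 0.38066794 = 0.3975

Answer: Price = 0.3975


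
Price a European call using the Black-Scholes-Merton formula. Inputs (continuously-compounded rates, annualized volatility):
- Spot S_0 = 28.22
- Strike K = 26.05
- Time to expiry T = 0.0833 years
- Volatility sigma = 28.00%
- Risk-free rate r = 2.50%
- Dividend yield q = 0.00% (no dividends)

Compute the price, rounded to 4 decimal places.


d1 = (ln(S/K) + (r - q + 0.5*sigma^2) * T) / (sigma * sqrt(T)) = 1.05628024
d2 = d1 - sigma * sqrt(T) = 0.97546737
exp(-rT) = 0.99791967; exp(-qT) = 1.00000000
C = S_0 * exp(-qT) * N(d1) - K * exp(-rT) * N(d2)
N(d1) = 0.85457990; N(d2) = 0.83533576
C = 28.2200 * 1.00000000 * 0.85457990 - 26.0500 * 0.99791967 * 0.83533576 = 2.4010

Answer: Price = 2.4010


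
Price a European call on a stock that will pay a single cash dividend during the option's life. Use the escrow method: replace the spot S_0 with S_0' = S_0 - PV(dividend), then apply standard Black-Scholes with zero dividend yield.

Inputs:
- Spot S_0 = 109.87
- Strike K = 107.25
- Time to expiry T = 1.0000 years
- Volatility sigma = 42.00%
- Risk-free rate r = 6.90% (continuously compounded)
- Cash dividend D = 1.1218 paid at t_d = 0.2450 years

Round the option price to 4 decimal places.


PV(D) = D * exp(-r * t_d) = 1.1218 * 0.98323709 = 1.10299537
S_0' = S_0 - PV(D) = 109.8700 - 1.10299537 = 108.76700463
d1 = (ln(S_0'/K) + (r + sigma^2/2)*T) / (sigma*sqrt(T)) = 0.40772730
d2 = d1 - sigma*sqrt(T) = -0.01227270
exp(-rT) = 0.93332668
N(d1) = 0.65826305; N(d2) = 0.49510402
C = S_0' * N(d1) - K * exp(-rT) * N(d2) = 108.76700463 * 0.65826305 - 107.2500 * 0.93332668 * 0.49510402 = 22.0377

Answer: Price = 22.0377


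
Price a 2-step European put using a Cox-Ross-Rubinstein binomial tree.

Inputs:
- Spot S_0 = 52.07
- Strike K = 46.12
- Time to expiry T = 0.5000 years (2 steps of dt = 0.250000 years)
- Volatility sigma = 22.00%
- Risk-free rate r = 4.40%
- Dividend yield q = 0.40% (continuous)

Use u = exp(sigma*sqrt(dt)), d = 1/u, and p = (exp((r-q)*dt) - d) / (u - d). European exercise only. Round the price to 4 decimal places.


Answer: Price = V(0,0) = 0.9842

Derivation:
dt = T/N = 0.250000
u = exp(sigma*sqrt(dt)) = 1.116278; d = 1/u = 0.895834
p = (exp((r-q)*dt) - d) / (u - d) = 0.518118
Discount per step: exp(-r*dt) = 0.989060
Stock lattice S(k, i) with i counting down-moves:
  k=0: S(0,0) = 52.0700
  k=1: S(1,0) = 58.1246; S(1,1) = 46.6461
  k=2: S(2,0) = 64.8832; S(2,1) = 52.0700; S(2,2) = 41.7872
Terminal payoffs V(N, i) = max(K - S_T, 0):
  V(2,0) = 0.000000; V(2,1) = 0.000000; V(2,2) = 4.332846
Backward induction: V(k, i) = exp(-r*dt) * [p * V(k+1, i) + (1-p) * V(k+1, i+1)].
  V(1,0) = exp(-r*dt) * [p*0.000000 + (1-p)*0.000000] = 0.000000
  V(1,1) = exp(-r*dt) * [p*0.000000 + (1-p)*4.332846] = 2.065078
  V(0,0) = exp(-r*dt) * [p*0.000000 + (1-p)*2.065078] = 0.984237


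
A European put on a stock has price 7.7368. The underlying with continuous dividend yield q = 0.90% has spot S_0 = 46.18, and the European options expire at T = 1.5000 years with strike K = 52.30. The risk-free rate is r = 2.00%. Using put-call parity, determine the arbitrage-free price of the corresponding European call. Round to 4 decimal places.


Put-call parity: C - P = S_0 * exp(-qT) - K * exp(-rT).
S_0 * exp(-qT) = 46.1800 * 0.98659072 = 45.56075928
K * exp(-rT) = 52.3000 * 0.97044553 = 50.75430140
C = P + S*exp(-qT) - K*exp(-rT)
C = 7.7368 + 45.56075928 - 50.75430140 = 2.5433

Answer: Call price = 2.5433


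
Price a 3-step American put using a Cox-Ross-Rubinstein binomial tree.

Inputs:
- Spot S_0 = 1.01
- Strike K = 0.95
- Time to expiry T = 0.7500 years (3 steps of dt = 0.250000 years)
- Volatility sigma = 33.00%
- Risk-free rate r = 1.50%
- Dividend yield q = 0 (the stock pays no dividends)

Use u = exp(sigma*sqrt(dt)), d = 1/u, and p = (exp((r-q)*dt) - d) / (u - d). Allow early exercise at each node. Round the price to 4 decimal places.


Answer: Price = V(0,0) = 0.0868

Derivation:
dt = T/N = 0.250000
u = exp(sigma*sqrt(dt)) = 1.179393; d = 1/u = 0.847894
p = (exp((r-q)*dt) - d) / (u - d) = 0.470177
Discount per step: exp(-r*dt) = 0.996257
Stock lattice S(k, i) with i counting down-moves:
  k=0: S(0,0) = 1.0100
  k=1: S(1,0) = 1.1912; S(1,1) = 0.8564
  k=2: S(2,0) = 1.4049; S(2,1) = 1.0100; S(2,2) = 0.7261
  k=3: S(3,0) = 1.6569; S(3,1) = 1.1912; S(3,2) = 0.8564; S(3,3) = 0.6157
Terminal payoffs V(N, i) = max(K - S_T, 0):
  V(3,0) = 0.000000; V(3,1) = 0.000000; V(3,2) = 0.093627; V(3,3) = 0.334333
Backward induction: V(k, i) = exp(-r*dt) * [p * V(k+1, i) + (1-p) * V(k+1, i+1)]; then take max(V_cont, immediate exercise) for American.
  V(2,0) = exp(-r*dt) * [p*0.000000 + (1-p)*0.000000] = 0.000000; exercise = 0.000000; V(2,0) = max -> 0.000000
  V(2,1) = exp(-r*dt) * [p*0.000000 + (1-p)*0.093627] = 0.049420; exercise = 0.000000; V(2,1) = max -> 0.049420
  V(2,2) = exp(-r*dt) * [p*0.093627 + (1-p)*0.334333] = 0.220331; exercise = 0.223887; V(2,2) = max -> 0.223887
  V(1,0) = exp(-r*dt) * [p*0.000000 + (1-p)*0.049420] = 0.026086; exercise = 0.000000; V(1,0) = max -> 0.026086
  V(1,1) = exp(-r*dt) * [p*0.049420 + (1-p)*0.223887] = 0.141326; exercise = 0.093627; V(1,1) = max -> 0.141326
  V(0,0) = exp(-r*dt) * [p*0.026086 + (1-p)*0.141326] = 0.086817; exercise = 0.000000; V(0,0) = max -> 0.086817


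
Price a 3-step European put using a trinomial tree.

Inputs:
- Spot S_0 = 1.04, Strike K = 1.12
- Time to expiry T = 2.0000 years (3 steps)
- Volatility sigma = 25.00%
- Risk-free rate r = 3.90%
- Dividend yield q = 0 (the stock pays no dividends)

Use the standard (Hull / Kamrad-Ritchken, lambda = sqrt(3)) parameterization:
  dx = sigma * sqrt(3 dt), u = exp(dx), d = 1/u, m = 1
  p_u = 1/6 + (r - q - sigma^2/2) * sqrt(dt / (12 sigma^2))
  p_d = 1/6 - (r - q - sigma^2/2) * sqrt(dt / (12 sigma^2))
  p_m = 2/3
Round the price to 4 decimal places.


Answer: Price = V(0,0) = 0.1429

Derivation:
dt = T/N = 0.666667; dx = sigma*sqrt(3*dt) = 0.353553
u = exp(dx) = 1.424119; d = 1/u = 0.702189
p_u = 0.173973, p_m = 0.666667, p_d = 0.159360
Discount per step: exp(-r*dt) = 0.974335
Stock lattice S(k, j) with j the centered position index:
  k=0: S(0,+0) = 1.0400
  k=1: S(1,-1) = 0.7303; S(1,+0) = 1.0400; S(1,+1) = 1.4811
  k=2: S(2,-2) = 0.5128; S(2,-1) = 0.7303; S(2,+0) = 1.0400; S(2,+1) = 1.4811; S(2,+2) = 2.1092
  k=3: S(3,-3) = 0.3601; S(3,-2) = 0.5128; S(3,-1) = 0.7303; S(3,+0) = 1.0400; S(3,+1) = 1.4811; S(3,+2) = 2.1092; S(3,+3) = 3.0038
Terminal payoffs V(N, j) = max(K - S_T, 0):
  V(3,-3) = 0.759924; V(3,-2) = 0.607209; V(3,-1) = 0.389724; V(3,+0) = 0.080000; V(3,+1) = 0.000000; V(3,+2) = 0.000000; V(3,+3) = 0.000000
Backward induction: V(k, j) = exp(-r*dt) * [p_u * V(k+1, j+1) + p_m * V(k+1, j) + p_d * V(k+1, j-1)]
  V(2,-2) = exp(-r*dt) * [p_u*0.389724 + p_m*0.607209 + p_d*0.759924] = 0.578471
  V(2,-1) = exp(-r*dt) * [p_u*0.080000 + p_m*0.389724 + p_d*0.607209] = 0.360990
  V(2,+0) = exp(-r*dt) * [p_u*0.000000 + p_m*0.080000 + p_d*0.389724] = 0.112477
  V(2,+1) = exp(-r*dt) * [p_u*0.000000 + p_m*0.000000 + p_d*0.080000] = 0.012422
  V(2,+2) = exp(-r*dt) * [p_u*0.000000 + p_m*0.000000 + p_d*0.000000] = 0.000000
  V(1,-1) = exp(-r*dt) * [p_u*0.112477 + p_m*0.360990 + p_d*0.578471] = 0.343368
  V(1,+0) = exp(-r*dt) * [p_u*0.012422 + p_m*0.112477 + p_d*0.360990] = 0.131217
  V(1,+1) = exp(-r*dt) * [p_u*0.000000 + p_m*0.012422 + p_d*0.112477] = 0.025533
  V(0,+0) = exp(-r*dt) * [p_u*0.025533 + p_m*0.131217 + p_d*0.343368] = 0.142875


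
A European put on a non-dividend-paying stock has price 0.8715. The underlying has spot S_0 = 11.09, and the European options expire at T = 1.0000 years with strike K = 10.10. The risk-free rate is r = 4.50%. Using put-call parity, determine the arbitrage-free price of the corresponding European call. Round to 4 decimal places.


Answer: Call price = 2.3059

Derivation:
Put-call parity: C - P = S_0 * exp(-qT) - K * exp(-rT).
S_0 * exp(-qT) = 11.0900 * 1.00000000 = 11.09000000
K * exp(-rT) = 10.1000 * 0.95599748 = 9.65557457
C = P + S*exp(-qT) - K*exp(-rT)
C = 0.8715 + 11.09000000 - 9.65557457 = 2.3059


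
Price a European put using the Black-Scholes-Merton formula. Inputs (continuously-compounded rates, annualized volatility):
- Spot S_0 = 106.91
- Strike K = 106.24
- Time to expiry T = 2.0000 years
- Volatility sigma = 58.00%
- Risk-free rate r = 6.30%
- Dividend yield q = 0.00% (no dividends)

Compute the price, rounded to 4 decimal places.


Answer: Price = 25.6867

Derivation:
d1 = (ln(S/K) + (r - q + 0.5*sigma^2) * T) / (sigma * sqrt(T)) = 0.57139918
d2 = d1 - sigma * sqrt(T) = -0.24884469
exp(-rT) = 0.88161485; exp(-qT) = 1.00000000
P = K * exp(-rT) * N(-d2) - S_0 * exp(-qT) * N(-d1)
N(-d1) = 0.28386454; N(-d2) = 0.59825954
P = 106.2400 * 0.88161485 * 0.59825954 - 106.9100 * 1.00000000 * 0.28386454 = 25.6867


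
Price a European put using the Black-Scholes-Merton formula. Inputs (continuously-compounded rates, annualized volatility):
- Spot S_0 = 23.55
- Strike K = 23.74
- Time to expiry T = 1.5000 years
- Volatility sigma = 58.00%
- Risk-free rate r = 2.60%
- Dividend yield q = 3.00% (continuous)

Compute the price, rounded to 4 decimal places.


Answer: Price = 6.4530

Derivation:
d1 = (ln(S/K) + (r - q + 0.5*sigma^2) * T) / (sigma * sqrt(T)) = 0.33541740
d2 = d1 - sigma * sqrt(T) = -0.37493462
exp(-rT) = 0.96175071; exp(-qT) = 0.95599748
P = K * exp(-rT) * N(-d2) - S_0 * exp(-qT) * N(-d1)
N(-d1) = 0.36865512; N(-d2) = 0.64614546
P = 23.7400 * 0.96175071 * 0.64614546 - 23.5500 * 0.95599748 * 0.36865512 = 6.4530


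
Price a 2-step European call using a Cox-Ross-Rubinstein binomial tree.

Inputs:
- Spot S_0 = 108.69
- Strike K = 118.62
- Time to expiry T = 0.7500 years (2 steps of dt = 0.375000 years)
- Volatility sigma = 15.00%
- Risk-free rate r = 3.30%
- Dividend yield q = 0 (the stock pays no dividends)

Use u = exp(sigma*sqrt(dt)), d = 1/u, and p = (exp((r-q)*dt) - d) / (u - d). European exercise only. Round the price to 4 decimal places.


dt = T/N = 0.375000
u = exp(sigma*sqrt(dt)) = 1.096207; d = 1/u = 0.912237
p = (exp((r-q)*dt) - d) / (u - d) = 0.544736
Discount per step: exp(-r*dt) = 0.987701
Stock lattice S(k, i) with i counting down-moves:
  k=0: S(0,0) = 108.6900
  k=1: S(1,0) = 119.1467; S(1,1) = 99.1510
  k=2: S(2,0) = 130.6094; S(2,1) = 108.6900; S(2,2) = 90.4492
Terminal payoffs V(N, i) = max(S_T - K, 0):
  V(2,0) = 11.989444; V(2,1) = 0.000000; V(2,2) = 0.000000
Backward induction: V(k, i) = exp(-r*dt) * [p * V(k+1, i) + (1-p) * V(k+1, i+1)].
  V(1,0) = exp(-r*dt) * [p*11.989444 + (1-p)*0.000000] = 6.450763
  V(1,1) = exp(-r*dt) * [p*0.000000 + (1-p)*0.000000] = 0.000000
  V(0,0) = exp(-r*dt) * [p*6.450763 + (1-p)*0.000000] = 3.470748

Answer: Price = V(0,0) = 3.4707


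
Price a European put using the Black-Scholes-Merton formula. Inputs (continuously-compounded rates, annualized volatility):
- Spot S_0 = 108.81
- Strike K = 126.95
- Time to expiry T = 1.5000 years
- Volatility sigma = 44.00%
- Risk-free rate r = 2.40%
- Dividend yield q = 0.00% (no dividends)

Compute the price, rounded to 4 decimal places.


Answer: Price = 31.9614

Derivation:
d1 = (ln(S/K) + (r - q + 0.5*sigma^2) * T) / (sigma * sqrt(T)) = 0.05012163
d2 = d1 - sigma * sqrt(T) = -0.48876611
exp(-rT) = 0.96464029; exp(-qT) = 1.00000000
P = K * exp(-rT) * N(-d2) - S_0 * exp(-qT) * N(-d1)
N(-d1) = 0.48001273; N(-d2) = 0.68749635
P = 126.9500 * 0.96464029 * 0.68749635 - 108.8100 * 1.00000000 * 0.48001273 = 31.9614


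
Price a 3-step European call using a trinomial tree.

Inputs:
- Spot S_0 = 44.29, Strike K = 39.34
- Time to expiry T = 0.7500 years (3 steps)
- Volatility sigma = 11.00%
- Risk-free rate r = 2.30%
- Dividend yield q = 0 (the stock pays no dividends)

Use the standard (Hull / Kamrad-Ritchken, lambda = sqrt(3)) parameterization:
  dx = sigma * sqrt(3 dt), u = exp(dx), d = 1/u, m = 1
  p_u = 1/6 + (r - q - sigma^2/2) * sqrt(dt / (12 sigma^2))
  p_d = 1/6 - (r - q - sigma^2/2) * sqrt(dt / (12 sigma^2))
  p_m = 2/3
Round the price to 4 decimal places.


dt = T/N = 0.250000; dx = sigma*sqrt(3*dt) = 0.095263
u = exp(dx) = 1.099948; d = 1/u = 0.909134
p_u = 0.188908, p_m = 0.666667, p_d = 0.144426
Discount per step: exp(-r*dt) = 0.994266
Stock lattice S(k, j) with j the centered position index:
  k=0: S(0,+0) = 44.2900
  k=1: S(1,-1) = 40.2655; S(1,+0) = 44.2900; S(1,+1) = 48.7167
  k=2: S(2,-2) = 36.6068; S(2,-1) = 40.2655; S(2,+0) = 44.2900; S(2,+1) = 48.7167; S(2,+2) = 53.5858
  k=3: S(3,-3) = 33.2805; S(3,-2) = 36.6068; S(3,-1) = 40.2655; S(3,+0) = 44.2900; S(3,+1) = 48.7167; S(3,+2) = 53.5858; S(3,+3) = 58.9416
Terminal payoffs V(N, j) = max(S_T - K, 0):
  V(3,-3) = 0.000000; V(3,-2) = 0.000000; V(3,-1) = 0.925544; V(3,+0) = 4.950000; V(3,+1) = 9.376691; V(3,+2) = 14.245821; V(3,+3) = 19.601610
Backward induction: V(k, j) = exp(-r*dt) * [p_u * V(k+1, j+1) + p_m * V(k+1, j) + p_d * V(k+1, j-1)]
  V(2,-2) = exp(-r*dt) * [p_u*0.925544 + p_m*0.000000 + p_d*0.000000] = 0.173840
  V(2,-1) = exp(-r*dt) * [p_u*4.950000 + p_m*0.925544 + p_d*0.000000] = 1.543224
  V(2,+0) = exp(-r*dt) * [p_u*9.376691 + p_m*4.950000 + p_d*0.925544] = 5.175159
  V(2,+1) = exp(-r*dt) * [p_u*14.245821 + p_m*9.376691 + p_d*4.950000] = 9.601811
  V(2,+2) = exp(-r*dt) * [p_u*19.601610 + p_m*14.245821 + p_d*9.376691] = 14.470897
  V(1,-1) = exp(-r*dt) * [p_u*5.175159 + p_m*1.543224 + p_d*0.173840] = 2.019903
  V(1,+0) = exp(-r*dt) * [p_u*9.601811 + p_m*5.175159 + p_d*1.543224] = 5.455385
  V(1,+1) = exp(-r*dt) * [p_u*14.470897 + p_m*9.601811 + p_d*5.175159] = 9.825638
  V(0,+0) = exp(-r*dt) * [p_u*9.825638 + p_m*5.455385 + p_d*2.019903] = 5.751621

Answer: Price = V(0,0) = 5.7516


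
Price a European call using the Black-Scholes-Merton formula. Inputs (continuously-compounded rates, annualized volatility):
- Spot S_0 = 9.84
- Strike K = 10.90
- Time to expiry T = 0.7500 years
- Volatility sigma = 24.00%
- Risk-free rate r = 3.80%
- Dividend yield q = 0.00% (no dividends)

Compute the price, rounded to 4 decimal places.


Answer: Price = 0.5213

Derivation:
d1 = (ln(S/K) + (r - q + 0.5*sigma^2) * T) / (sigma * sqrt(T)) = -0.25118142
d2 = d1 - sigma * sqrt(T) = -0.45902752
exp(-rT) = 0.97190229; exp(-qT) = 1.00000000
C = S_0 * exp(-qT) * N(d1) - K * exp(-rT) * N(d2)
N(d1) = 0.40083692; N(d2) = 0.32310720
C = 9.8400 * 1.00000000 * 0.40083692 - 10.9000 * 0.97190229 * 0.32310720 = 0.5213


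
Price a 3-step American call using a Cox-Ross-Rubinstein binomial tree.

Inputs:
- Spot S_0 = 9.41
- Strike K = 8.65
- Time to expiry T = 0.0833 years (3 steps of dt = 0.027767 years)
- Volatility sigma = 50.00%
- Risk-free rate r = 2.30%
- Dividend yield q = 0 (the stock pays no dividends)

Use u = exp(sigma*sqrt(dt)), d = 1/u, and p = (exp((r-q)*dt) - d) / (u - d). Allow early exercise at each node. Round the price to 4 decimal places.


dt = T/N = 0.027767
u = exp(sigma*sqrt(dt)) = 1.086886; d = 1/u = 0.920060
p = (exp((r-q)*dt) - d) / (u - d) = 0.483012
Discount per step: exp(-r*dt) = 0.999362
Stock lattice S(k, i) with i counting down-moves:
  k=0: S(0,0) = 9.4100
  k=1: S(1,0) = 10.2276; S(1,1) = 8.6578
  k=2: S(2,0) = 11.1162; S(2,1) = 9.4100; S(2,2) = 7.9657
  k=3: S(3,0) = 12.0821; S(3,1) = 10.2276; S(3,2) = 8.6578; S(3,3) = 7.3289
Terminal payoffs V(N, i) = max(S_T - K, 0):
  V(3,0) = 3.432075; V(3,1) = 1.577597; V(3,2) = 0.007762; V(3,3) = 0.000000
Backward induction: V(k, i) = exp(-r*dt) * [p * V(k+1, i) + (1-p) * V(k+1, i+1)]; then take max(V_cont, immediate exercise) for American.
  V(2,0) = exp(-r*dt) * [p*3.432075 + (1-p)*1.577597] = 2.471753; exercise = 2.466231; V(2,0) = max -> 2.471753
  V(2,1) = exp(-r*dt) * [p*1.577597 + (1-p)*0.007762] = 0.765522; exercise = 0.760000; V(2,1) = max -> 0.765522
  V(2,2) = exp(-r*dt) * [p*0.007762 + (1-p)*0.000000] = 0.003747; exercise = 0.000000; V(2,2) = max -> 0.003747
  V(1,0) = exp(-r*dt) * [p*2.471753 + (1-p)*0.765522] = 1.588638; exercise = 1.577597; V(1,0) = max -> 1.588638
  V(1,1) = exp(-r*dt) * [p*0.765522 + (1-p)*0.003747] = 0.371456; exercise = 0.007762; V(1,1) = max -> 0.371456
  V(0,0) = exp(-r*dt) * [p*1.588638 + (1-p)*0.371456] = 0.958758; exercise = 0.760000; V(0,0) = max -> 0.958758

Answer: Price = V(0,0) = 0.9588


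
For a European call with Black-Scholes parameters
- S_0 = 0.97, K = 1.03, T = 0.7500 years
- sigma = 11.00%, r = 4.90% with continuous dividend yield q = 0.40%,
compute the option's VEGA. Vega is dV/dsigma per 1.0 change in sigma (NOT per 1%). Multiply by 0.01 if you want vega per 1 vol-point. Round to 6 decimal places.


d1 = -0.2281111935; d2 = -0.3233739879
phi(d1) = 0.3886967154; exp(-qT) = 0.9970044955; exp(-rT) = 0.9639170845
Vega = S * exp(-qT) * phi(d1) * sqrt(T) = 0.9700 * 0.9970044955 * 0.3886967154 * 0.8660254038 = 0.325544

Answer: Vega = 0.325544


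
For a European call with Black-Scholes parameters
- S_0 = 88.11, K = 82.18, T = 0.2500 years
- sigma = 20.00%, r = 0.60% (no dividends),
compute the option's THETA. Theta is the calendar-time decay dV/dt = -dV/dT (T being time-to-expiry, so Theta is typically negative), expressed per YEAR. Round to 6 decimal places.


Answer: Theta = -5.627011

Derivation:
d1 = 0.7617407042; d2 = 0.6617407042
phi(d1) = 0.2984768262; exp(-qT) = 1.0000000000; exp(-rT) = 0.9985011244
Theta = -S*exp(-qT)*phi(d1)*sigma/(2*sqrt(T)) - r*K*exp(-rT)*N(d2) + q*S*exp(-qT)*N(d1)
N(d1) = 0.7768926118; N(d2) = 0.7459312933; sqrt(T) = 0.5000000000
Term 1 = -88.1100 * 1.0000000000 * 0.2984768262 * 0.2000 / (2 * 0.5000000000) = -5.2597586313
Term 2 = -0.0060 * 82.1800 * 0.9985011244 * 0.7459312933 = -0.3672525100
Term 3 = 0 (no dividend yield, q = 0)
Theta = -5.2597586313 + (-0.3672525100) + (0.0000000000) = -5.627011
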